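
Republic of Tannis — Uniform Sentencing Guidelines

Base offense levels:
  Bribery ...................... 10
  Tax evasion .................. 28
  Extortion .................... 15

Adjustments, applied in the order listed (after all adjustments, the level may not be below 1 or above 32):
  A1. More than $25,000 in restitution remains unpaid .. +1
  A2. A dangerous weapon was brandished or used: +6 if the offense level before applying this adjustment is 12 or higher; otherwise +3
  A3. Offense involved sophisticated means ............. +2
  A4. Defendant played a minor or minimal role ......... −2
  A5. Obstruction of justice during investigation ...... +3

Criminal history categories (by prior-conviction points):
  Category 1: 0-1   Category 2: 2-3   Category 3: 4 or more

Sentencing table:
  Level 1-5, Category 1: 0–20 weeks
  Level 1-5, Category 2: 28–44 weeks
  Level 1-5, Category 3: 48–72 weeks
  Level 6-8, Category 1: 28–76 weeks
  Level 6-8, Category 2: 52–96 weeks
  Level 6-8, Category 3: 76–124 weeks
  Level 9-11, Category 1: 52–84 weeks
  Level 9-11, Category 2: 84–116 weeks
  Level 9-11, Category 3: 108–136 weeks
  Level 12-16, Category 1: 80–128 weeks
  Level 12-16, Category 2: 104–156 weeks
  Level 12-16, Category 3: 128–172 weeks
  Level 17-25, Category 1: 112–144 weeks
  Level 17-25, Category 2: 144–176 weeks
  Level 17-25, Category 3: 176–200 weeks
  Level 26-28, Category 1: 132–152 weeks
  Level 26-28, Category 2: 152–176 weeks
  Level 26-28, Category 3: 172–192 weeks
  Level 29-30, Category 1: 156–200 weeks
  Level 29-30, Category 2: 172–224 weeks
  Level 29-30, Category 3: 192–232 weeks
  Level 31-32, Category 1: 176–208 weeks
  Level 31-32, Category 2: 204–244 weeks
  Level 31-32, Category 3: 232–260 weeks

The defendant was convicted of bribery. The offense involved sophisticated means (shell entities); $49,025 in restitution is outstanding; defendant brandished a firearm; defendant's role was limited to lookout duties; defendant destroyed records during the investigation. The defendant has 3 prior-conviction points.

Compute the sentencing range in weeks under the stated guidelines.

144-176 weeks

Base offense level for bribery: 10.
A1 applies: 10 + 1 = 11.
A2 applies (level before this adjustment is 11 < 12, so +3): 11 + 3 = 14.
A3 applies: 14 + 2 = 16.
A4 applies: 16 − 2 = 14.
A5 applies: 14 + 3 = 17.
Final offense level: 17.
Criminal history: 3 prior points → Category 2 (2-3).
Level 17 falls in the 17-25 band.
Grid: Level 17-25 × Category 2 = 144-176 weeks.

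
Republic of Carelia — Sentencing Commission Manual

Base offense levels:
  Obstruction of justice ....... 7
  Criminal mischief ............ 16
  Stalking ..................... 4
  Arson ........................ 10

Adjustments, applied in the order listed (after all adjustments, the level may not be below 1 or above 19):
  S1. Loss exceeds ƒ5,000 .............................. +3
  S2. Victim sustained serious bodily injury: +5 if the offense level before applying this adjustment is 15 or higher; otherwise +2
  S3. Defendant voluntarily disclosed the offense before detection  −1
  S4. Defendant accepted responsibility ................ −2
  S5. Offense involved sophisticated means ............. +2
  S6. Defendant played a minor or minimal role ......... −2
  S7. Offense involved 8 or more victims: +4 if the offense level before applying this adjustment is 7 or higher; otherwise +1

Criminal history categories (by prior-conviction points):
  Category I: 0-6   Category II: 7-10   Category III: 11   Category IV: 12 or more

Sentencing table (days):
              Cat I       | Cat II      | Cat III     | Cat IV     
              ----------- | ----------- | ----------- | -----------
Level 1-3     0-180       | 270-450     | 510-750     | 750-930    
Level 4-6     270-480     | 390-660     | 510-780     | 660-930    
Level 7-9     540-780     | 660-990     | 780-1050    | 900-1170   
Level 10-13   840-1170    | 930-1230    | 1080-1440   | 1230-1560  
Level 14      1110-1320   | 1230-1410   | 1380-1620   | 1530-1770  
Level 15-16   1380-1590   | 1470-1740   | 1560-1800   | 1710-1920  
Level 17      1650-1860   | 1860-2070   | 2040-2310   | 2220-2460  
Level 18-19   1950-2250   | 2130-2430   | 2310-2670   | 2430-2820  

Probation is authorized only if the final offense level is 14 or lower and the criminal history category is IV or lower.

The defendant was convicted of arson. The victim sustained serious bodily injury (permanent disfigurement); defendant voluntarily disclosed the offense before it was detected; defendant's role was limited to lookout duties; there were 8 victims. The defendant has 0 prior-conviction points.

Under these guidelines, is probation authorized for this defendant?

Base offense level for arson: 10.
S2 applies (level before this adjustment is 10 < 15, so +2): 10 + 2 = 12.
S3 applies: 12 − 1 = 11.
S6 applies: 11 − 2 = 9.
S7 applies (level before this adjustment is 9 ≥ 7, so +4): 9 + 4 = 13.
Final offense level: 13.
Criminal history: 0 prior points → Category I (0-6).
Level 13 falls in the 10-13 band.
Grid: Level 10-13 × Category I = 840-1170 days.
Probation check: level 13 ≤ 14 and category I ≤ IV → eligible.

Yes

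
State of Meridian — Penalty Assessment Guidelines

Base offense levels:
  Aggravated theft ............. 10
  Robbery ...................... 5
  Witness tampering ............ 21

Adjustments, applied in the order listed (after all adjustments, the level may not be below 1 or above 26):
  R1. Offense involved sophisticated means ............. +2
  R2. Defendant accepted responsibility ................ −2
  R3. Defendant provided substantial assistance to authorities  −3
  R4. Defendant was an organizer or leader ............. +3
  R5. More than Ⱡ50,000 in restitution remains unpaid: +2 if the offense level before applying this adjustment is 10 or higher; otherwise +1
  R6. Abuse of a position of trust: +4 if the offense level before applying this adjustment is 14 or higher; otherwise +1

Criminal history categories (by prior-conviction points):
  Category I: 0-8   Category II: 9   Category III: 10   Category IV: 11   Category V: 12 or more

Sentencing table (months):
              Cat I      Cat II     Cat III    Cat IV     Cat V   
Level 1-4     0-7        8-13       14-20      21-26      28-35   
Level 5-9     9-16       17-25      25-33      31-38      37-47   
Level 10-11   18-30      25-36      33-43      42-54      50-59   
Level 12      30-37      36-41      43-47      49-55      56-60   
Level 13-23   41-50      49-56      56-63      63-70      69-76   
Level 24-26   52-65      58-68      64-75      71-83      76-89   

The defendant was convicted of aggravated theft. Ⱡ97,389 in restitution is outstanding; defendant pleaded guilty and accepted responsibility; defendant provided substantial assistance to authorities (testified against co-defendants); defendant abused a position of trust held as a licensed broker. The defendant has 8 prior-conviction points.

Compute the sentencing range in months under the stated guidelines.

Base offense level for aggravated theft: 10.
R2 applies: 10 − 2 = 8.
R3 applies: 8 − 3 = 5.
R5 applies (level before this adjustment is 5 < 10, so +1): 5 + 1 = 6.
R6 applies (level before this adjustment is 6 < 14, so +1): 6 + 1 = 7.
Final offense level: 7.
Criminal history: 8 prior points → Category I (0-8).
Level 7 falls in the 5-9 band.
Grid: Level 5-9 × Category I = 9-16 months.

9-16 months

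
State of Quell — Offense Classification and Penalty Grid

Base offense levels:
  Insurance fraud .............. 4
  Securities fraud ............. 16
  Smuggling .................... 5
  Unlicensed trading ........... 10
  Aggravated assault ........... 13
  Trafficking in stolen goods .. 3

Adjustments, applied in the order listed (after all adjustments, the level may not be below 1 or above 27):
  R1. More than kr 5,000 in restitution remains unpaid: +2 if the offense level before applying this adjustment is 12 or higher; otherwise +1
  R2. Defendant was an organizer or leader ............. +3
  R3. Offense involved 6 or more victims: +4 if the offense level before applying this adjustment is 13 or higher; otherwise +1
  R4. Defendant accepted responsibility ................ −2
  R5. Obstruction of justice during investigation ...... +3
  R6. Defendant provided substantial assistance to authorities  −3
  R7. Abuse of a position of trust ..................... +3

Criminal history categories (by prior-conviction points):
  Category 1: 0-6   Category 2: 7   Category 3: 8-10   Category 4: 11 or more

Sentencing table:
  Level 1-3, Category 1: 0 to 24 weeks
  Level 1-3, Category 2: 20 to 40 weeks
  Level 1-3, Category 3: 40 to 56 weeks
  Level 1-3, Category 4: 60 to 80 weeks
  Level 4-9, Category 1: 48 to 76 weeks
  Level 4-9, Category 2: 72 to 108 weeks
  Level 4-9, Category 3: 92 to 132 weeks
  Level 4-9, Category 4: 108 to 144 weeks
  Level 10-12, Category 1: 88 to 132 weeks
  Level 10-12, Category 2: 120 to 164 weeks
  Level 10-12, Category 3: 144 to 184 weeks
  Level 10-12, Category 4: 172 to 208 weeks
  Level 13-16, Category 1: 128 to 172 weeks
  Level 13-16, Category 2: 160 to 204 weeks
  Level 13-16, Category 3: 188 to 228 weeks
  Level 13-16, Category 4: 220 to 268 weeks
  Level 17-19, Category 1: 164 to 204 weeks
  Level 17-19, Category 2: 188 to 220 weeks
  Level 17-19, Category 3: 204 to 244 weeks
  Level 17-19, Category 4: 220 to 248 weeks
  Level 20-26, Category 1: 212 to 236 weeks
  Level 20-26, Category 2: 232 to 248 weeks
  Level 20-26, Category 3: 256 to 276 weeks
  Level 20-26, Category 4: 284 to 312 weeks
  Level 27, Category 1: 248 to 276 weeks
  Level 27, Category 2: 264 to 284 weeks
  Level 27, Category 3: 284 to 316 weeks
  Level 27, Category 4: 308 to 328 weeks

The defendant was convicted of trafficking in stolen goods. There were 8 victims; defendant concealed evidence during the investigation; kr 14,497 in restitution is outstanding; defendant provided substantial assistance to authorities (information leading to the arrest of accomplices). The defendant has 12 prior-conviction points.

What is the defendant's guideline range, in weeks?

108-144 weeks

Base offense level for trafficking in stolen goods: 3.
R1 applies (level before this adjustment is 3 < 12, so +1): 3 + 1 = 4.
R2 does not apply.
R3 applies (level before this adjustment is 4 < 13, so +1): 4 + 1 = 5.
R4 does not apply.
R5 applies: 5 + 3 = 8.
R6 applies: 8 − 3 = 5.
R7 does not apply.
Final offense level: 5.
Criminal history: 12 prior points → Category 4 (11+).
Level 5 falls in the 4-9 band.
Grid: Level 4-9 × Category 4 = 108-144 weeks.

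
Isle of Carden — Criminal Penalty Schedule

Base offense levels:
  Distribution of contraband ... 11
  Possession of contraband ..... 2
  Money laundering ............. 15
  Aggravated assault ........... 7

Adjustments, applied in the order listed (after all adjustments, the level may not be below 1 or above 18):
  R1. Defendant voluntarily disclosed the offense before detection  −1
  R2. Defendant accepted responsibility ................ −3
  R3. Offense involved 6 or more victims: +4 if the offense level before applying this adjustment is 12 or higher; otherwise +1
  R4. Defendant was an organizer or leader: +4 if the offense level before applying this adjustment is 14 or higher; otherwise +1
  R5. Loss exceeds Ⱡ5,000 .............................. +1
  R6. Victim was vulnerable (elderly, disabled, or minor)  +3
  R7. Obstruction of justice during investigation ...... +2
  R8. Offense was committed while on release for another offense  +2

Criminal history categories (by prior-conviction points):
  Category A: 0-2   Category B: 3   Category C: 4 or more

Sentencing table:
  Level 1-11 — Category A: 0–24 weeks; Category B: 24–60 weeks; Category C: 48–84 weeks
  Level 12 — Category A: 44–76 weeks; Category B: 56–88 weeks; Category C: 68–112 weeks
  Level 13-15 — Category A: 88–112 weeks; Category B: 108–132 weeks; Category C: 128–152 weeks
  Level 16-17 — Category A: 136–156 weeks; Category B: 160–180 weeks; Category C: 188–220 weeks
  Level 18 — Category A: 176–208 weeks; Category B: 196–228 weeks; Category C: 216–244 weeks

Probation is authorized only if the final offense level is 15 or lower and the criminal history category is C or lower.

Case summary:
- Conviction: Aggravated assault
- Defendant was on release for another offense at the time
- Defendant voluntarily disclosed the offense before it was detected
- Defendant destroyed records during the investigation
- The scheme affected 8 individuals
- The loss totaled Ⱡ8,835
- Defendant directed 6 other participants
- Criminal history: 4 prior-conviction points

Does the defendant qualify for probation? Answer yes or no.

Yes

Base offense level for aggravated assault: 7.
R1 applies: 7 − 1 = 6.
R3 applies (level before this adjustment is 6 < 12, so +1): 6 + 1 = 7.
R4 applies (level before this adjustment is 7 < 14, so +1): 7 + 1 = 8.
R5 applies: 8 + 1 = 9.
R6 does not apply.
R7 applies: 9 + 2 = 11.
R8 applies: 11 + 2 = 13.
Final offense level: 13.
Criminal history: 4 prior points → Category C (4+).
Level 13 falls in the 13-15 band.
Grid: Level 13-15 × Category C = 128-152 weeks.
Probation check: level 13 ≤ 15 and category C ≤ C → eligible.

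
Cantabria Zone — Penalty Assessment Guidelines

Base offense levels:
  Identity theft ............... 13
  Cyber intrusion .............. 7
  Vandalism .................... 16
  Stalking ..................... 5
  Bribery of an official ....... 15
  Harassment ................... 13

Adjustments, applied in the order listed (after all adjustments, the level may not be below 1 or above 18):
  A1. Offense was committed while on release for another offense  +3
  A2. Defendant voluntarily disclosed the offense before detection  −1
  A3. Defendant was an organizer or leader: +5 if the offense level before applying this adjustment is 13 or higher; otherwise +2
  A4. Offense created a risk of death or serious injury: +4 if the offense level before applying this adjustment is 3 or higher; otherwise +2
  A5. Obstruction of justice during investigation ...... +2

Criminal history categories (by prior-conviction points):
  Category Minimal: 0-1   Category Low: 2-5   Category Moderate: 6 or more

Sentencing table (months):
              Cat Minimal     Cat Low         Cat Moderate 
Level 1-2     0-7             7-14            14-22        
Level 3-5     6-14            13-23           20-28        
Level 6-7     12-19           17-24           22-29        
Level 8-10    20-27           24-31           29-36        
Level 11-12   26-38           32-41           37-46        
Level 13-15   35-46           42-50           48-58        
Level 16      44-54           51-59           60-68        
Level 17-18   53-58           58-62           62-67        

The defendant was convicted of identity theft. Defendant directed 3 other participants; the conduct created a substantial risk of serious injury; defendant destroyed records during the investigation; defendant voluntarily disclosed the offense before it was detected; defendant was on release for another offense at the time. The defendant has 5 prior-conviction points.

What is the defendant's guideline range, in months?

Base offense level for identity theft: 13.
A1 applies: 13 + 3 = 16.
A2 applies: 16 − 1 = 15.
A3 applies (level before this adjustment is 15 ≥ 13, so +5): 15 + 5 = 20.
A4 applies (level before this adjustment is 20 ≥ 3, so +4): 20 + 4 = 24.
A5 applies: 24 + 2 = 26.
Level 26 exceeds the maximum of 18; capped at 18.
Final offense level: 18.
Criminal history: 5 prior points → Category Low (2-5).
Level 18 falls in the 17-18 band.
Grid: Level 17-18 × Category Low = 58-62 months.

58-62 months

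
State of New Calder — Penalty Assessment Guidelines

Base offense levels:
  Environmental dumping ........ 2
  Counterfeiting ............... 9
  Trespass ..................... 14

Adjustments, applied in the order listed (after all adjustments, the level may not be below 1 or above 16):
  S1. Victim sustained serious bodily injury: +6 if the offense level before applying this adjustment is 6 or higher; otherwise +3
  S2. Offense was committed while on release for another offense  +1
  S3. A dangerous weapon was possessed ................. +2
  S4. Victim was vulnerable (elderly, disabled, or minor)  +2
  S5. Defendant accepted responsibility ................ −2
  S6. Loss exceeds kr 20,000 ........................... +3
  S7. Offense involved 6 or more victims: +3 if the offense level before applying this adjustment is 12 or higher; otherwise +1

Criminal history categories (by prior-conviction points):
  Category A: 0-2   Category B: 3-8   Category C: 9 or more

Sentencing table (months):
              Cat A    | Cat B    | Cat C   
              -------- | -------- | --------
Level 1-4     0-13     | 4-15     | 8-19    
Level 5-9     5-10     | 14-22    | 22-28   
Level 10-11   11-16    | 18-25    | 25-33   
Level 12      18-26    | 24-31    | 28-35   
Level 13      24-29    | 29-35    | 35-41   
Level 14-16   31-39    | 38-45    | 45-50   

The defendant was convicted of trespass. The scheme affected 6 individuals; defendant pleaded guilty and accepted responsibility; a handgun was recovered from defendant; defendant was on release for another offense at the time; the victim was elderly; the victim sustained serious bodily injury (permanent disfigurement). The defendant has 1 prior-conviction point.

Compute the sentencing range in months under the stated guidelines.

Base offense level for trespass: 14.
S1 applies (level before this adjustment is 14 ≥ 6, so +6): 14 + 6 = 20.
S2 applies: 20 + 1 = 21.
S3 applies: 21 + 2 = 23.
S4 applies: 23 + 2 = 25.
S5 applies: 25 − 2 = 23.
S6 does not apply.
S7 applies (level before this adjustment is 23 ≥ 12, so +3): 23 + 3 = 26.
Level 26 exceeds the maximum of 16; capped at 16.
Final offense level: 16.
Criminal history: 1 prior point → Category A (0-2).
Level 16 falls in the 14-16 band.
Grid: Level 14-16 × Category A = 31-39 months.

31-39 months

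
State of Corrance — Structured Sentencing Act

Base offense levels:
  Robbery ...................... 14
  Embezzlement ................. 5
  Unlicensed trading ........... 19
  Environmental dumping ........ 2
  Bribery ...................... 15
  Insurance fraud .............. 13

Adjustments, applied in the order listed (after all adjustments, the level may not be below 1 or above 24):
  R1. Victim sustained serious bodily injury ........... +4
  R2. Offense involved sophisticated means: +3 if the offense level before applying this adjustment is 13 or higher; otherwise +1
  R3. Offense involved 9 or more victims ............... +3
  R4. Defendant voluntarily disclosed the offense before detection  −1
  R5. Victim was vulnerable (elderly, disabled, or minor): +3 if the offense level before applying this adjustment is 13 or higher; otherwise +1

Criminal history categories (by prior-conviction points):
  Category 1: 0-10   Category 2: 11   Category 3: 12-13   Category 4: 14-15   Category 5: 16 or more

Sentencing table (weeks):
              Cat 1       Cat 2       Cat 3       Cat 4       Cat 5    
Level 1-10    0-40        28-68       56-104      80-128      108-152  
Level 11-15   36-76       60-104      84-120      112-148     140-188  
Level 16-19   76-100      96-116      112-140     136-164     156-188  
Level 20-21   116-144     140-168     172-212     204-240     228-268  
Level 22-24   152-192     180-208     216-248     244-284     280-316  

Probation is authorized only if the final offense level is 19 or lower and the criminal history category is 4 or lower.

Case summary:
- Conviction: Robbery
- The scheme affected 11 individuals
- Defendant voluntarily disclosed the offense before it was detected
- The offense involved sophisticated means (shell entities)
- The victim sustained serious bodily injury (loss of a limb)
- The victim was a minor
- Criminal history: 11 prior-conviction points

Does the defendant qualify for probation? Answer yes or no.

No

Base offense level for robbery: 14.
R1 applies: 14 + 4 = 18.
R2 applies (level before this adjustment is 18 ≥ 13, so +3): 18 + 3 = 21.
R3 applies: 21 + 3 = 24.
R4 applies: 24 − 1 = 23.
R5 applies (level before this adjustment is 23 ≥ 13, so +3): 23 + 3 = 26.
Level 26 exceeds the maximum of 24; capped at 24.
Final offense level: 24.
Criminal history: 11 prior points → Category 2 (11).
Level 24 falls in the 22-24 band.
Grid: Level 22-24 × Category 2 = 180-208 weeks.
Probation check: level 24 > 19 and category 2 ≤ 4 → not eligible.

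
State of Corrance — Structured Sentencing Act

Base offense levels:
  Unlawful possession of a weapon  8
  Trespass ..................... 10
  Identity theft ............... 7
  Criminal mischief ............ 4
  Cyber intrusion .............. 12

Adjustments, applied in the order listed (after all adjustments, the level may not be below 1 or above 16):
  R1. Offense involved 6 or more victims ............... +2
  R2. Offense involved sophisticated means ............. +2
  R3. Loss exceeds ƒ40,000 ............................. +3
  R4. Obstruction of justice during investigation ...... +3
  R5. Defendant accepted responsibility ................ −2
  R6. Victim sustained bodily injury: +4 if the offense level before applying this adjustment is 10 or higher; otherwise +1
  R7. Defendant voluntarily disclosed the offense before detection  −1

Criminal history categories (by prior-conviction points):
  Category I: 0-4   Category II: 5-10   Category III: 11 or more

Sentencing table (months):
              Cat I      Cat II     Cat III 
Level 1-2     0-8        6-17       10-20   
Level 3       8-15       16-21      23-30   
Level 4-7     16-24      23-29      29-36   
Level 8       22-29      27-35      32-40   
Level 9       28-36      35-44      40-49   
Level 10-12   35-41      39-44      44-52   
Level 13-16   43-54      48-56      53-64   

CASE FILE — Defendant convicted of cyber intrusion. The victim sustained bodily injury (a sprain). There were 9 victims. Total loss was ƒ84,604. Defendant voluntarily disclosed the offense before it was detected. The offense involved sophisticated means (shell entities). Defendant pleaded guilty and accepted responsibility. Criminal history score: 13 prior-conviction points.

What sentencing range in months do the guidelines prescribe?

Base offense level for cyber intrusion: 12.
R1 applies: 12 + 2 = 14.
R2 applies: 14 + 2 = 16.
R3 applies: 16 + 3 = 19.
R5 applies: 19 − 2 = 17.
R6 applies (level before this adjustment is 17 ≥ 10, so +4): 17 + 4 = 21.
R7 applies: 21 − 1 = 20.
Level 20 exceeds the maximum of 16; capped at 16.
Final offense level: 16.
Criminal history: 13 prior points → Category III (11+).
Level 16 falls in the 13-16 band.
Grid: Level 13-16 × Category III = 53-64 months.

53-64 months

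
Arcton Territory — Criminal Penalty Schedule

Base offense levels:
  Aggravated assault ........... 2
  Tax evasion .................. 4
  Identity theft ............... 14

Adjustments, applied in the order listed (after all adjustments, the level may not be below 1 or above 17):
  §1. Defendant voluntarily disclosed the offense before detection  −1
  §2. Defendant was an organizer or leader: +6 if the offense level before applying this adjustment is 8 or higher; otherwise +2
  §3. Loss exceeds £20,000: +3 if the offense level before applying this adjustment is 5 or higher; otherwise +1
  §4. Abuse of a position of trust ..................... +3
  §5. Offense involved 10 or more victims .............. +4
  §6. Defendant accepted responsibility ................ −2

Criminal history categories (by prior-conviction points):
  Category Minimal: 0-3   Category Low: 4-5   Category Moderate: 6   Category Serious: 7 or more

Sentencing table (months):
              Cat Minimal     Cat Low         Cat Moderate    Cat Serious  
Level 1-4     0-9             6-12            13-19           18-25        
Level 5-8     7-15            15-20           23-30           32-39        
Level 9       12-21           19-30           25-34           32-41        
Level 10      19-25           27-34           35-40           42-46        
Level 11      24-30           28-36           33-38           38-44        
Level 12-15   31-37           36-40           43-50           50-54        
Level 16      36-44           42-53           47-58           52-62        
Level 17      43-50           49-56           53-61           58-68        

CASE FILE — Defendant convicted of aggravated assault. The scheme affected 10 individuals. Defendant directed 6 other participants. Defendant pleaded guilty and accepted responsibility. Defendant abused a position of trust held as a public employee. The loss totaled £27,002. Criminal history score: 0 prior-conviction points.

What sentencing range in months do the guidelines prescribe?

19-25 months

Base offense level for aggravated assault: 2.
§2 applies (level before this adjustment is 2 < 8, so +2): 2 + 2 = 4.
§3 applies (level before this adjustment is 4 < 5, so +1): 4 + 1 = 5.
§4 applies: 5 + 3 = 8.
§5 applies: 8 + 4 = 12.
§6 applies: 12 − 2 = 10.
Final offense level: 10.
Criminal history: 0 prior points → Category Minimal (0-3).
Level 10 falls in the 10 band.
Grid: Level 10 × Category Minimal = 19-25 months.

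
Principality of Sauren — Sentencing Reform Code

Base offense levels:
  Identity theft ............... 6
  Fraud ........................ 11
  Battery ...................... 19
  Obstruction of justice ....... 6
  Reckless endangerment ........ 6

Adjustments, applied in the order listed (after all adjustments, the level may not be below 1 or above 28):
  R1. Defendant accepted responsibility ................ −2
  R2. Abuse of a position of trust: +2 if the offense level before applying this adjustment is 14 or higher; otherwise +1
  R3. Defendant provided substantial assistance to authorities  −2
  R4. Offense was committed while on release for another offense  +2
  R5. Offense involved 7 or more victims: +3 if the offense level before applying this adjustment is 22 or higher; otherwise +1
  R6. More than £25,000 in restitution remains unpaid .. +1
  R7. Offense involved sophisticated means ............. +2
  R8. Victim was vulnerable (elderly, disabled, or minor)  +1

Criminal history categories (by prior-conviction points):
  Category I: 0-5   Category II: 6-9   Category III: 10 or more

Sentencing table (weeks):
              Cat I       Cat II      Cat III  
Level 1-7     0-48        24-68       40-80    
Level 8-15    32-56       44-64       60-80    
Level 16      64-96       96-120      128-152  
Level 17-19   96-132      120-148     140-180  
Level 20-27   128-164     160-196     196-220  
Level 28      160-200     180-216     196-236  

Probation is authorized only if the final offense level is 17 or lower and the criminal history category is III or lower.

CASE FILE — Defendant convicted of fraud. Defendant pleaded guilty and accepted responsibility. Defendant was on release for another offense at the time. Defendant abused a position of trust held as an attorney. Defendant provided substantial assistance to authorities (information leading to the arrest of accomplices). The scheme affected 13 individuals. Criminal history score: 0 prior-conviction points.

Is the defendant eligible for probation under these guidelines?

Base offense level for fraud: 11.
R1 applies: 11 − 2 = 9.
R2 applies (level before this adjustment is 9 < 14, so +1): 9 + 1 = 10.
R3 applies: 10 − 2 = 8.
R4 applies: 8 + 2 = 10.
R5 applies (level before this adjustment is 10 < 22, so +1): 10 + 1 = 11.
R6 does not apply.
R8 does not apply.
Final offense level: 11.
Criminal history: 0 prior points → Category I (0-5).
Level 11 falls in the 8-15 band.
Grid: Level 8-15 × Category I = 32-56 weeks.
Probation check: level 11 ≤ 17 and category I ≤ III → eligible.

Yes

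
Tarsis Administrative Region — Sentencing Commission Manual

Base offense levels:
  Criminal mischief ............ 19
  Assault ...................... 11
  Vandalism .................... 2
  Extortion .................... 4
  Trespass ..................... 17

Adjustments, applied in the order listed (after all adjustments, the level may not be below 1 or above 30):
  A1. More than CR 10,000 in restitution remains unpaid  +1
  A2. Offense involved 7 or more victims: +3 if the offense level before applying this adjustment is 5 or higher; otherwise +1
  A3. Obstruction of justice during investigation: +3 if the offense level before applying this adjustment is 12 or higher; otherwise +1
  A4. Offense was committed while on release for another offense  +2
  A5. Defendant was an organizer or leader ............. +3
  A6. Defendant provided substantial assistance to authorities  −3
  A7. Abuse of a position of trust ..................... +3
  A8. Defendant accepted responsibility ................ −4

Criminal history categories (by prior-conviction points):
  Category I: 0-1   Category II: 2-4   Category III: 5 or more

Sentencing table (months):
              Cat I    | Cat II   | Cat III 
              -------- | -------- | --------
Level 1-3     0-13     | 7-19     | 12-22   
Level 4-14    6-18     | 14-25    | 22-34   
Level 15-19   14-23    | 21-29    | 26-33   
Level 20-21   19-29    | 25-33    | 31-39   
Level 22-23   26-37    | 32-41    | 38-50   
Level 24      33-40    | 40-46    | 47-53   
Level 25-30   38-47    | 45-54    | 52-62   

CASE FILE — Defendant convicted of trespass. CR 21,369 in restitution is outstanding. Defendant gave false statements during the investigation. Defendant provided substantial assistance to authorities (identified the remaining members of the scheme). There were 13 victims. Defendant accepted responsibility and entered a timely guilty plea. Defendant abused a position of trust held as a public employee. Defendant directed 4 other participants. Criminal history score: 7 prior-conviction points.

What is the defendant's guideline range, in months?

Base offense level for trespass: 17.
A1 applies: 17 + 1 = 18.
A2 applies (level before this adjustment is 18 ≥ 5, so +3): 18 + 3 = 21.
A3 applies (level before this adjustment is 21 ≥ 12, so +3): 21 + 3 = 24.
A5 applies: 24 + 3 = 27.
A6 applies: 27 − 3 = 24.
A7 applies: 24 + 3 = 27.
A8 applies: 27 − 4 = 23.
Final offense level: 23.
Criminal history: 7 prior points → Category III (5+).
Level 23 falls in the 22-23 band.
Grid: Level 22-23 × Category III = 38-50 months.

38-50 months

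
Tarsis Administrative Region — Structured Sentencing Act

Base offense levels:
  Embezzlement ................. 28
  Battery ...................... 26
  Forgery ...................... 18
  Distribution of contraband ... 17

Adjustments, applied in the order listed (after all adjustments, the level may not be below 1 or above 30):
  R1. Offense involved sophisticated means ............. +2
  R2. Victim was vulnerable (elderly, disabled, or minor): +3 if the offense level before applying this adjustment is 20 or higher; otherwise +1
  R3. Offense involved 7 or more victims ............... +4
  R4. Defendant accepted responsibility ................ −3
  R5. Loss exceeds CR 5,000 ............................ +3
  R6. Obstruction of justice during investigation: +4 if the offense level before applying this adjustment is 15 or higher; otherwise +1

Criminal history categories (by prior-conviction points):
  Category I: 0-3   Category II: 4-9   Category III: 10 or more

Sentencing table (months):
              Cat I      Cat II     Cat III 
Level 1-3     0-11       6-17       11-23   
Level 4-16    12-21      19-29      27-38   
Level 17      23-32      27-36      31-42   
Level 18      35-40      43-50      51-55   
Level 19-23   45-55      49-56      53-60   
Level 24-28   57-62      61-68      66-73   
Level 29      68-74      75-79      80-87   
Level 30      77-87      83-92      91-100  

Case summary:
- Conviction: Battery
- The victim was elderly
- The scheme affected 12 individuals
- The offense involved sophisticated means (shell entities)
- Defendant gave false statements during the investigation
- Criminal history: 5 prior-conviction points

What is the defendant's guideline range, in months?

Base offense level for battery: 26.
R1 applies: 26 + 2 = 28.
R2 applies (level before this adjustment is 28 ≥ 20, so +3): 28 + 3 = 31.
R3 applies: 31 + 4 = 35.
R5 does not apply.
R6 applies (level before this adjustment is 35 ≥ 15, so +4): 35 + 4 = 39.
Level 39 exceeds the maximum of 30; capped at 30.
Final offense level: 30.
Criminal history: 5 prior points → Category II (4-9).
Level 30 falls in the 30 band.
Grid: Level 30 × Category II = 83-92 months.

83-92 months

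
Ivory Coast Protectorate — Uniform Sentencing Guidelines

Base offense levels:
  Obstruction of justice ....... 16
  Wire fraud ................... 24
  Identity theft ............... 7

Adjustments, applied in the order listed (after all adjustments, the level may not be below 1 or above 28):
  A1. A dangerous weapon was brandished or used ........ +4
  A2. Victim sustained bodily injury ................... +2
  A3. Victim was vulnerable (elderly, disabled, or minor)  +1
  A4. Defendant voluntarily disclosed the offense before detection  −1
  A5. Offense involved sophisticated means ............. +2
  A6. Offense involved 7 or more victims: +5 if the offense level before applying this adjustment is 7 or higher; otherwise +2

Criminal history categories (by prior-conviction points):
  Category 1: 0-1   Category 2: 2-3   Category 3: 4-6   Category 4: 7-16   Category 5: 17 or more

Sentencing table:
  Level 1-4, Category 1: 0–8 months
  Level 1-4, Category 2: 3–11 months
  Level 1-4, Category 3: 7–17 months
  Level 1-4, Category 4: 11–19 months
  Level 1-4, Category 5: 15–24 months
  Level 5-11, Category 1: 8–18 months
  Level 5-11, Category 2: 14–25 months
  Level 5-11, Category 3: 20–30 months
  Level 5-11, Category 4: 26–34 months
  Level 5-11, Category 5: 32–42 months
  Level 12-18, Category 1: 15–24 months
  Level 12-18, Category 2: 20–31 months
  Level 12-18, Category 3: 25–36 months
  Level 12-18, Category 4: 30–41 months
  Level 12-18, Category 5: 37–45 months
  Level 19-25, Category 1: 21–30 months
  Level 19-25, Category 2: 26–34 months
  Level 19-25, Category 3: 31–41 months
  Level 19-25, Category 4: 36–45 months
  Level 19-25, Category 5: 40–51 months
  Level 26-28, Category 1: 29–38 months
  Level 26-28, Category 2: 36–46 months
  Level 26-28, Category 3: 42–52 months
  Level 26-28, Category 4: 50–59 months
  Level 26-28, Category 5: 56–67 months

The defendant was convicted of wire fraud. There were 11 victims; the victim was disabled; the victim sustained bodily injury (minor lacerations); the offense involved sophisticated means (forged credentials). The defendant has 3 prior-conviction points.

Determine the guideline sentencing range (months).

36-46 months

Base offense level for wire fraud: 24.
A2 applies: 24 + 2 = 26.
A3 applies: 26 + 1 = 27.
A4 does not apply.
A5 applies: 27 + 2 = 29.
A6 applies (level before this adjustment is 29 ≥ 7, so +5): 29 + 5 = 34.
Level 34 exceeds the maximum of 28; capped at 28.
Final offense level: 28.
Criminal history: 3 prior points → Category 2 (2-3).
Level 28 falls in the 26-28 band.
Grid: Level 26-28 × Category 2 = 36-46 months.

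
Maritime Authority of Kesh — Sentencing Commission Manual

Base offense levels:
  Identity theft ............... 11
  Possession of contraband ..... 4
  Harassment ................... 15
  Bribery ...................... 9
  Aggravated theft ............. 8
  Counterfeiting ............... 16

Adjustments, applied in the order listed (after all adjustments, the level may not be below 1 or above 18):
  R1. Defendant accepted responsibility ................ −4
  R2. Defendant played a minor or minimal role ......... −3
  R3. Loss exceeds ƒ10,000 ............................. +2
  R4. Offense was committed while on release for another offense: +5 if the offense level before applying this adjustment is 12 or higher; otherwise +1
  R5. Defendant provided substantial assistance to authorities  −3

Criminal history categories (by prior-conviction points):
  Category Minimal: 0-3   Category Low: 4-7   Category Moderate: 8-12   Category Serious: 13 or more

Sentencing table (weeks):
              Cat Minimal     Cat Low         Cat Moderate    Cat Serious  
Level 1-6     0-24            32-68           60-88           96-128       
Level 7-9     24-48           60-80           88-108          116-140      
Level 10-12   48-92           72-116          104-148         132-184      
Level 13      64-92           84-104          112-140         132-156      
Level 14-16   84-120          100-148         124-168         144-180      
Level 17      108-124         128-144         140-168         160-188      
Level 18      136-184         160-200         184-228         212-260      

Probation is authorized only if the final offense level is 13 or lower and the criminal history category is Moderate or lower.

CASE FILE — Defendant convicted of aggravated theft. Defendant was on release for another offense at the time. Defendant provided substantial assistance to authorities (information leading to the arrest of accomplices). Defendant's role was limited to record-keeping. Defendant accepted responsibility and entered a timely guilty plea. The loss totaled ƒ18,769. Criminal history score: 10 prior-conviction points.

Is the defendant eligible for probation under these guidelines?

Yes

Base offense level for aggravated theft: 8.
R1 applies: 8 − 4 = 4.
R2 applies: 4 − 3 = 1.
R3 applies: 1 + 2 = 3.
R4 applies (level before this adjustment is 3 < 12, so +1): 3 + 1 = 4.
R5 applies: 4 − 3 = 1.
Final offense level: 1.
Criminal history: 10 prior points → Category Moderate (8-12).
Level 1 falls in the 1-6 band.
Grid: Level 1-6 × Category Moderate = 60-88 weeks.
Probation check: level 1 ≤ 13 and category Moderate ≤ Moderate → eligible.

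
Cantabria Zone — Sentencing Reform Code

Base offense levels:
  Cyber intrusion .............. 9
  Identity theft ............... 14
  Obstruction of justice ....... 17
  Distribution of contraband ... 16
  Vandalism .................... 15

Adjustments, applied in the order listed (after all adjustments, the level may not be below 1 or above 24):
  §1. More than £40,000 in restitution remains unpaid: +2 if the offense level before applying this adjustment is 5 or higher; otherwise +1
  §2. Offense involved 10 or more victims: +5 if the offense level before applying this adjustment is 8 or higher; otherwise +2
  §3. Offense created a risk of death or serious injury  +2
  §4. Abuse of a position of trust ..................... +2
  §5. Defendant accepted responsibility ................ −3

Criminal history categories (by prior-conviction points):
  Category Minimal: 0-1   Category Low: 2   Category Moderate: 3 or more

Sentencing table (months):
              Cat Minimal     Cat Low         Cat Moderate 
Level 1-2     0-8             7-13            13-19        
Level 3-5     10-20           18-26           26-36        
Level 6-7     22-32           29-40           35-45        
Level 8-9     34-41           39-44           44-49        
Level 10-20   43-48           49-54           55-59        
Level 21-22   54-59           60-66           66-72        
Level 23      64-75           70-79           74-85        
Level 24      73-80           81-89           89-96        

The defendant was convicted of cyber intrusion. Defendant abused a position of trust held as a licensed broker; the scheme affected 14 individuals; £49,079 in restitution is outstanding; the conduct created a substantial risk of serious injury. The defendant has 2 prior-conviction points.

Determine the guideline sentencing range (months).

49-54 months

Base offense level for cyber intrusion: 9.
§1 applies (level before this adjustment is 9 ≥ 5, so +2): 9 + 2 = 11.
§2 applies (level before this adjustment is 11 ≥ 8, so +5): 11 + 5 = 16.
§3 applies: 16 + 2 = 18.
§4 applies: 18 + 2 = 20.
Final offense level: 20.
Criminal history: 2 prior points → Category Low (2).
Level 20 falls in the 10-20 band.
Grid: Level 10-20 × Category Low = 49-54 months.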